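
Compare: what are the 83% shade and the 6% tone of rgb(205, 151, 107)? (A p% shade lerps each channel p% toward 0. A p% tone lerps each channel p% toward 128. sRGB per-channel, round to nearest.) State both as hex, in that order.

#231A12, #C8966C

83% shade:
  R: 205 − 170.15 = 34.85 → 35
  G: 151 − 125.33 = 25.67 → 26
  B: 107 + 0.83×(0−107) = 107 − 88.81 = 18.19 → 18
  → #231A12
6% tone:
  R: 205 + 0.06×(128−205) = 205 − 4.62 = 200.38 → 200
  G: 151 − 1.38 = 149.62 → 150
  B: 107 + 0.06×(128−107) = 107 + 1.26 = 108.26 → 108
  → #C8966C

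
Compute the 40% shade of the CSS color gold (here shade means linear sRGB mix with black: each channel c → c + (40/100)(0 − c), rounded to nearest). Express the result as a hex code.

#998100

CSS gold is rgb(255, 215, 0).
Per channel, c → c + 0.4(0 − c):
  R: 255 + 0.4×(0−255) = 255 − 102 = 153 → 153
  G: 215 − 86 = 129 → 129
  B: 0 + 0.4×(0−0) = 0 + 0 = 0 → 0
rgb(153, 129, 0) = #998100.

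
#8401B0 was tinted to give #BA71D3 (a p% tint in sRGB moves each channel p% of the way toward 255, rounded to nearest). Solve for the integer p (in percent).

44%

#8401B0 is rgb(132, 1, 176); #BA71D3 is rgb(186, 113, 211).
On the G channel (widest range): 113 ≈ 1 + (p/100)(255 − 1), so p ≈ 100×(113 − 1)/(255 − 1) = 11200/254 = 44.09.
p = 44 reproduces all three channels after rounding.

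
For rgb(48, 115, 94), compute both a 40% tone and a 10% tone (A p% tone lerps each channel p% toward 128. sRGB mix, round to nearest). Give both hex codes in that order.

#50786C, #387461

40% tone:
  R: 48 + 0.4×(128−48) = 48 + 32 = 80 → 80
  G: 115 + 5.2 = 120.2 → 120
  B: 94 + 0.4×(128−94) = 94 + 13.6 = 107.6 → 108
  → #50786C
10% tone:
  R: 48 + 8 = 56 → 56
  G: 115 + 0.1×(128−115) = 115 + 1.3 = 116.3 → 116
  B: 94 + 0.1×(128−94) = 94 + 3.4 = 97.4 → 97
  → #387461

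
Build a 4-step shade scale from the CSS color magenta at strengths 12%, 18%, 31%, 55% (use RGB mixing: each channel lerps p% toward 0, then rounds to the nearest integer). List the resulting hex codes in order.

CSS magenta is rgb(255, 0, 255).
12%: (255 − 30.6 = 224.4→224, 0→0, 255 − 30.6 = 224.4→224) → #E000E0
18%: (255 − 45.9 = 209.1→209, 0→0, 255 − 45.9 = 209.1→209) → #D100D1
31%: (255 − 79.05 = 175.95→176, 0→0, 255 − 79.05 = 175.95→176) → #B000B0
55%: (255 − 140.25 = 114.75→115, 0→0, 255 − 140.25 = 114.75→115) → #730073

#E000E0, #D100D1, #B000B0, #730073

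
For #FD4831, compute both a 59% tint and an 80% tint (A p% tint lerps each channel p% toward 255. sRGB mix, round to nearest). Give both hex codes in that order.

#FEB4AB, #FFDAD6

#FD4831 is rgb(253, 72, 49).
59% tint:
  R: 253 + 0.59×(255−253) = 253 + 1.18 = 254.18 → 254
  G: 72 + 107.97 = 179.97 → 180
  B: 49 + 121.54 = 170.54 → 171
  → #FEB4AB
80% tint:
  R: 253 + 1.6 = 254.6 → 255
  G: 72 + 0.8×(255−72) = 72 + 146.4 = 218.4 → 218
  B: 49 + 0.8×(255−49) = 49 + 164.8 = 213.8 → 214
  → #FFDAD6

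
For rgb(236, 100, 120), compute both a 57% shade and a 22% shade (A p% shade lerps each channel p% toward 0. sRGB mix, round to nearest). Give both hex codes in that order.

#652B34, #B84E5E

57% shade:
  R: 236 + 0.57×(0−236) = 236 − 134.52 = 101.48 → 101
  G: 100 + 0.57×(0−100) = 100 − 57 = 43 → 43
  B: 120 − 68.4 = 51.6 → 52
  → #652B34
22% shade:
  R: 236 − 51.92 = 184.08 → 184
  G: 100 + 0.22×(0−100) = 100 − 22 = 78 → 78
  B: 120 + 0.22×(0−120) = 120 − 26.4 = 93.6 → 94
  → #B84E5E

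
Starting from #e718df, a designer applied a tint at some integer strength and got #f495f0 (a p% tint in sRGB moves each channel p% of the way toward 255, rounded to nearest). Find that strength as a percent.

54%

#e718df is rgb(231, 24, 223); #f495f0 is rgb(244, 149, 240).
On the G channel (widest range): 149 ≈ 24 + (p/100)(255 − 24), so p ≈ 100×(149 − 24)/(255 − 24) = 12500/231 = 54.11.
p = 54 reproduces all three channels after rounding.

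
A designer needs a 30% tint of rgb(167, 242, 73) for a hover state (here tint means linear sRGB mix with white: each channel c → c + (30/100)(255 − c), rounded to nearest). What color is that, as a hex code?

#c1f680

Per channel, c → c + 0.3(255 − c):
  R: 167 + 0.3×(255−167) = 167 + 26.4 = 193.4 → 193
  G: 242 + 0.3×(255−242) = 242 + 3.9 = 245.9 → 246
  B: 73 + 0.3×(255−73) = 73 + 54.6 = 127.6 → 128
rgb(193, 246, 128) = #c1f680.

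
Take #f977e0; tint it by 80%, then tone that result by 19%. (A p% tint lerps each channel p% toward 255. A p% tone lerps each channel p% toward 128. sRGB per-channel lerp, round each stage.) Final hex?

#e6d1e2

#f977e0 is rgb(249, 119, 224).
Lerp each channel 80% toward 255:
  R: 249 + 4.8 = 253.8 → 254
  G: 119 + 108.8 = 227.8 → 228
  B: 224 + 0.8×(255−224) = 224 + 24.8 = 248.8 → 249
After the tint: rgb(254, 228, 249) = #fee4f9.
Per channel, c → c + 0.19(128 − c):
  R: 254 − 23.94 = 230.06 → 230
  G: 228 − 19 = 209 → 209
  B: 249 + 0.19×(128−249) = 249 − 22.99 = 226.01 → 226
rgb(230, 209, 226) = #e6d1e2.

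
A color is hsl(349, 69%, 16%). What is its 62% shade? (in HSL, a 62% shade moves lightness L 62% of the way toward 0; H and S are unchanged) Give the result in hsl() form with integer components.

hsl(349, 69%, 6%)

L moves 62% from 16 toward 0: 16 − 9.92 = 6.08 → 6.
H and S are unchanged.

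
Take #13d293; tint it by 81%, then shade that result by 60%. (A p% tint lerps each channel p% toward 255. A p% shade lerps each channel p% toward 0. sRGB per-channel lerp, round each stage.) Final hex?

#54625e

#13d293 is rgb(19, 210, 147).
An 81% tint moves each channel 81% toward 255:
  R: 19 + 191.16 = 210.16 → 210
  G: 210 + 0.81×(255−210) = 210 + 36.45 = 246.45 → 246
  B: 147 + 87.48 = 234.48 → 234
After the tint: rgb(210, 246, 234) = #d2f6ea.
Per channel, c → c + 0.6(0 − c):
  R: 210 − 126 = 84 → 84
  G: 246 + 0.6×(0−246) = 246 − 147.6 = 98.4 → 98
  B: 234 + 0.6×(0−234) = 234 − 140.4 = 93.6 → 94
rgb(84, 98, 94) = #54625e.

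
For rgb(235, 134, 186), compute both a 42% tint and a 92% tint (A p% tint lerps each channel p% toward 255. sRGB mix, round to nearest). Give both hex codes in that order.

42% tint:
  R: 235 + 8.4 = 243.4 → 243
  G: 134 + 0.42×(255−134) = 134 + 50.82 = 184.82 → 185
  B: 186 + 0.42×(255−186) = 186 + 28.98 = 214.98 → 215
  → #f3b9d7
92% tint:
  R: 235 + 0.92×(255−235) = 235 + 18.4 = 253.4 → 253
  G: 134 + 0.92×(255−134) = 134 + 111.32 = 245.32 → 245
  B: 186 + 63.48 = 249.48 → 249
  → #fdf5f9

#f3b9d7, #fdf5f9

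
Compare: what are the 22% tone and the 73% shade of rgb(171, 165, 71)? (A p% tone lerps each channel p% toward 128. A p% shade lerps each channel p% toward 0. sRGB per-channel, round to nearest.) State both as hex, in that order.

22% tone:
  R: 171 − 9.46 = 161.54 → 162
  G: 165 − 8.14 = 156.86 → 157
  B: 71 + 0.22×(128−71) = 71 + 12.54 = 83.54 → 84
  → #A29D54
73% shade:
  R: 171 + 0.73×(0−171) = 171 − 124.83 = 46.17 → 46
  G: 165 + 0.73×(0−165) = 165 − 120.45 = 44.55 → 45
  B: 71 + 0.73×(0−71) = 71 − 51.83 = 19.17 → 19
  → #2E2D13

#A29D54, #2E2D13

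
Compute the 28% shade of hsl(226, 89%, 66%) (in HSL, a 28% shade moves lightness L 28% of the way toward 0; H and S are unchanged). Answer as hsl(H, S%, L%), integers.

hsl(226, 89%, 48%)

L moves 28% from 66 toward 0: 66 − 18.48 = 47.52 → 48.
H and S are unchanged.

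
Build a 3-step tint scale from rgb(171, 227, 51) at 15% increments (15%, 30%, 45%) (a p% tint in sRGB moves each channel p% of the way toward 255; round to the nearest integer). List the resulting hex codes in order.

#B8E752, #C4EB70, #D1F08F

15%: (171 + 12.6 = 183.6→184, 227 + 4.2 = 231.2→231, 51 + 30.6 = 81.6→82) → #B8E752
30%: (171 + 25.2 = 196.2→196, 227 + 8.4 = 235.4→235, 51 + 61.2 = 112.2→112) → #C4EB70
45%: (171 + 37.8 = 208.8→209, 227 + 12.6 = 239.6→240, 51 + 91.8 = 142.8→143) → #D1F08F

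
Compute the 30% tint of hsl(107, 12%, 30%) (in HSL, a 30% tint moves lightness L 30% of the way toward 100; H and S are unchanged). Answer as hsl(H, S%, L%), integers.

hsl(107, 12%, 51%)

L moves 30% from 30 toward 100: 30 + 21 = 51 → 51.
H and S are unchanged.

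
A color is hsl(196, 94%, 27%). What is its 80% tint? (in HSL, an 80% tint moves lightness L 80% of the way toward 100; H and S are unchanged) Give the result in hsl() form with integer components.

L moves 80% from 27 toward 100: 27 + 58.4 = 85.4 → 85.
H and S are unchanged.

hsl(196, 94%, 85%)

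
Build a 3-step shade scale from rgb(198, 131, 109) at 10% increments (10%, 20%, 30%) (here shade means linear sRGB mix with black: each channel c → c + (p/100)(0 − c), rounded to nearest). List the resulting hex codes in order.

#b27662, #9e6957, #8b5c4c

10%: (198 − 19.8 = 178.2→178, 131 − 13.1 = 117.9→118, 109 − 10.9 = 98.1→98) → #b27662
20%: (198 − 39.6 = 158.4→158, 131 − 26.2 = 104.8→105, 109 − 21.8 = 87.2→87) → #9e6957
30%: (198 − 59.4 = 138.6→139, 131 − 39.3 = 91.7→92, 109 − 32.7 = 76.3→76) → #8b5c4c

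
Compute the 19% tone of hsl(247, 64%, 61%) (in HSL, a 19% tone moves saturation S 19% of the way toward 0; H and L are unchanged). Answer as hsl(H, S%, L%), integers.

S moves 19% from 64 toward 0: 64 − 12.16 = 51.84 → 52.
H and L are unchanged.

hsl(247, 52%, 61%)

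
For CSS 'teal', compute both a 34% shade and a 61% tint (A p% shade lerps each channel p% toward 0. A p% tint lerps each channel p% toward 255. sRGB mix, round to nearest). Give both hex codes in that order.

#005454, #9ccdcd

CSS teal is rgb(0, 128, 128).
34% shade:
  R: 0 + 0.34×(0−0) = 0 + 0 = 0 → 0
  G: 128 − 43.52 = 84.48 → 84
  B: 128 − 43.52 = 84.48 → 84
  → #005454
61% tint:
  R: 0 + 155.55 = 155.55 → 156
  G: 128 + 0.61×(255−128) = 128 + 77.47 = 205.47 → 205
  B: 128 + 77.47 = 205.47 → 205
  → #9ccdcd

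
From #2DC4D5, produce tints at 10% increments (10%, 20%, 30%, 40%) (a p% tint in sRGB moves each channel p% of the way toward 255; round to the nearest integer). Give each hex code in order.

#42CAD9, #57D0DD, #6CD6E2, #81DCE6

#2DC4D5 is rgb(45, 196, 213).
10%: (45 + 21 = 66→66, 196 + 5.9 = 201.9→202, 213 + 4.2 = 217.2→217) → #42CAD9
20%: (45 + 42 = 87→87, 196 + 11.8 = 207.8→208, 213 + 8.4 = 221.4→221) → #57D0DD
30%: (45 + 63 = 108→108, 196 + 17.7 = 213.7→214, 213 + 12.6 = 225.6→226) → #6CD6E2
40%: (45 + 84 = 129→129, 196 + 23.6 = 219.6→220, 213 + 16.8 = 229.8→230) → #81DCE6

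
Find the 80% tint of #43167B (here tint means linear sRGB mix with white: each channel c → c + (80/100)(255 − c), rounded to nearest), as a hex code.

#D9D0E5

#43167B is rgb(67, 22, 123).
An 80% tint moves each channel 80% toward 255:
  R: 67 + 0.8×(255−67) = 67 + 150.4 = 217.4 → 217
  G: 22 + 0.8×(255−22) = 22 + 186.4 = 208.4 → 208
  B: 123 + 105.6 = 228.6 → 229
rgb(217, 208, 229) = #D9D0E5.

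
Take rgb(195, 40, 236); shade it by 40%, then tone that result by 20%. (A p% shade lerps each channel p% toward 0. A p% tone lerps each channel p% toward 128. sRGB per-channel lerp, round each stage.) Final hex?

#772D8B

A 40% shade moves each channel 40% toward 0:
  R: 195 − 78 = 117 → 117
  G: 40 − 16 = 24 → 24
  B: 236 − 94.4 = 141.6 → 142
After the shade: rgb(117, 24, 142) = #75188E.
Lerp each channel 20% toward 128:
  R: 117 + 2.2 = 119.2 → 119
  G: 24 + 0.2×(128−24) = 24 + 20.8 = 44.8 → 45
  B: 142 + 0.2×(128−142) = 142 − 2.8 = 139.2 → 139
rgb(119, 45, 139) = #772D8B.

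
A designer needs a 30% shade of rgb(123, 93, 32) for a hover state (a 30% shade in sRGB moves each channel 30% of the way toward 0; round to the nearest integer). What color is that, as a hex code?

#564116

Per channel, c → c + 0.3(0 − c):
  R: 123 + 0.3×(0−123) = 123 − 36.9 = 86.1 → 86
  G: 93 − 27.9 = 65.1 → 65
  B: 32 + 0.3×(0−32) = 32 − 9.6 = 22.4 → 22
rgb(86, 65, 22) = #564116.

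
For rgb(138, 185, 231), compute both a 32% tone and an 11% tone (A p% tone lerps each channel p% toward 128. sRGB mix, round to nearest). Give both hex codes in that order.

#87A7C6, #89B3DC

32% tone:
  R: 138 + 0.32×(128−138) = 138 − 3.2 = 134.8 → 135
  G: 185 − 18.24 = 166.76 → 167
  B: 231 + 0.32×(128−231) = 231 − 32.96 = 198.04 → 198
  → #87A7C6
11% tone:
  R: 138 − 1.1 = 136.9 → 137
  G: 185 + 0.11×(128−185) = 185 − 6.27 = 178.73 → 179
  B: 231 + 0.11×(128−231) = 231 − 11.33 = 219.67 → 220
  → #89B3DC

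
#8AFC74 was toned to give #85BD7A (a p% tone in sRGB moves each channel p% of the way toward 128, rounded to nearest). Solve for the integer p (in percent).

51%

#8AFC74 is rgb(138, 252, 116); #85BD7A is rgb(133, 189, 122).
On the G channel (widest range): 189 ≈ 252 + (p/100)(128 − 252), so p ≈ 100×(189 − 252)/(128 − 252) = -6300/-124 = 50.81.
p = 51 reproduces all three channels after rounding.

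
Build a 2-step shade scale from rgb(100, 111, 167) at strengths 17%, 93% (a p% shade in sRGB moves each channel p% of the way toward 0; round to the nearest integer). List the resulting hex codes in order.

#535C8B, #07080C

17%: (100 − 17 = 83→83, 111 − 18.87 = 92.13→92, 167 − 28.39 = 138.61→139) → #535C8B
93%: (100 − 93 = 7→7, 111 − 103.23 = 7.77→8, 167 − 155.31 = 11.69→12) → #07080C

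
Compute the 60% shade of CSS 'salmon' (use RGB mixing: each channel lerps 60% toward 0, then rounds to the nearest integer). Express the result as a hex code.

#64332E

CSS salmon is rgb(250, 128, 114).
Lerp each channel 60% toward 0:
  R: 250 + 0.6×(0−250) = 250 − 150 = 100 → 100
  G: 128 + 0.6×(0−128) = 128 − 76.8 = 51.2 → 51
  B: 114 − 68.4 = 45.6 → 46
rgb(100, 51, 46) = #64332E.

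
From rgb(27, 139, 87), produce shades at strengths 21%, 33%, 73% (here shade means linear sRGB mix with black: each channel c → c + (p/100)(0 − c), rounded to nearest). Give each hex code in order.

#156E45, #125D3A, #072617

21%: (27 − 5.67 = 21.33→21, 139 − 29.19 = 109.81→110, 87 − 18.27 = 68.73→69) → #156E45
33%: (27 − 8.91 = 18.09→18, 139 − 45.87 = 93.13→93, 87 − 28.71 = 58.29→58) → #125D3A
73%: (27 − 19.71 = 7.29→7, 139 − 101.47 = 37.53→38, 87 − 63.51 = 23.49→23) → #072617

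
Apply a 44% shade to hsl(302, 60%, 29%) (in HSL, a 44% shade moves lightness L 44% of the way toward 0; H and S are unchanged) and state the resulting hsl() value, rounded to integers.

hsl(302, 60%, 16%)

L moves 44% from 29 toward 0: 29 − 12.76 = 16.24 → 16.
H and S are unchanged.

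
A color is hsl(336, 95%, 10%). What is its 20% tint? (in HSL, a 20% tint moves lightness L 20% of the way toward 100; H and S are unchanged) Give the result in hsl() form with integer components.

hsl(336, 95%, 28%)

L moves 20% from 10 toward 100: 10 + 18 = 28 → 28.
H and S are unchanged.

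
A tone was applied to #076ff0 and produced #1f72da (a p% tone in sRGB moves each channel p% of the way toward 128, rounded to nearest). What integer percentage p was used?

20%

#076ff0 is rgb(7, 111, 240); #1f72da is rgb(31, 114, 218).
On the R channel (widest range): 31 ≈ 7 + (p/100)(128 − 7), so p ≈ 100×(31 − 7)/(128 − 7) = 2400/121 = 19.83.
p = 20 reproduces all three channels after rounding.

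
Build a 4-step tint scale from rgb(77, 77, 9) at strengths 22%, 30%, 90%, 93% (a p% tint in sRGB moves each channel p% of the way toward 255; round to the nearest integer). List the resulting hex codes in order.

#74743F, #828253, #EDEDE6, #F3F3EE

22%: (77 + 39.16 = 116.16→116, 77 + 39.16 = 116.16→116, 9 + 54.12 = 63.12→63) → #74743F
30%: (77 + 53.4 = 130.4→130, 77 + 53.4 = 130.4→130, 9 + 73.8 = 82.8→83) → #828253
90%: (77 + 160.2 = 237.2→237, 77 + 160.2 = 237.2→237, 9 + 221.4 = 230.4→230) → #EDEDE6
93%: (77 + 165.54 = 242.54→243, 77 + 165.54 = 242.54→243, 9 + 228.78 = 237.78→238) → #F3F3EE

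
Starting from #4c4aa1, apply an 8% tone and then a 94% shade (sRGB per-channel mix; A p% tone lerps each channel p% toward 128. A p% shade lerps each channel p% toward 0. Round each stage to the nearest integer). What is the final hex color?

#4c4aa1 is rgb(76, 74, 161).
An 8% tone moves each channel 8% toward 128:
  R: 76 + 0.08×(128−76) = 76 + 4.16 = 80.16 → 80
  G: 74 + 4.32 = 78.32 → 78
  B: 161 + 0.08×(128−161) = 161 − 2.64 = 158.36 → 158
After the tone: rgb(80, 78, 158) = #504e9e.
A 94% shade moves each channel 94% toward 0:
  R: 80 + 0.94×(0−80) = 80 − 75.2 = 4.8 → 5
  G: 78 − 73.32 = 4.68 → 5
  B: 158 − 148.52 = 9.48 → 9
rgb(5, 5, 9) = #050509.

#050509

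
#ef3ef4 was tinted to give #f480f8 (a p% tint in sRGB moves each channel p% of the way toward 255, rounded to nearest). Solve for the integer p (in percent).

#ef3ef4 is rgb(239, 62, 244); #f480f8 is rgb(244, 128, 248).
On the G channel (widest range): 128 ≈ 62 + (p/100)(255 − 62), so p ≈ 100×(128 − 62)/(255 − 62) = 6600/193 = 34.20.
p = 34 reproduces all three channels after rounding.

34%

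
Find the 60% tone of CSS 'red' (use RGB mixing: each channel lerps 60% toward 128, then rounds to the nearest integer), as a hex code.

CSS red is rgb(255, 0, 0).
A 60% tone moves each channel 60% toward 128:
  R: 255 − 76.2 = 178.8 → 179
  G: 0 + 76.8 = 76.8 → 77
  B: 0 + 76.8 = 76.8 → 77
rgb(179, 77, 77) = #b34d4d.

#b34d4d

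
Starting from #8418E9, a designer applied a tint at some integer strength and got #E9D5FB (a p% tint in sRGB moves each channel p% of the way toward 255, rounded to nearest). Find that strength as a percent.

82%

#8418E9 is rgb(132, 24, 233); #E9D5FB is rgb(233, 213, 251).
On the G channel (widest range): 213 ≈ 24 + (p/100)(255 − 24), so p ≈ 100×(213 − 24)/(255 − 24) = 18900/231 = 81.82.
p = 82 reproduces all three channels after rounding.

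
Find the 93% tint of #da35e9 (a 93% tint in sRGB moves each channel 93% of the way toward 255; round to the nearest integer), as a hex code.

#da35e9 is rgb(218, 53, 233).
Lerp each channel 93% toward 255:
  R: 218 + 34.41 = 252.41 → 252
  G: 53 + 187.86 = 240.86 → 241
  B: 233 + 20.46 = 253.46 → 253
rgb(252, 241, 253) = #fcf1fd.

#fcf1fd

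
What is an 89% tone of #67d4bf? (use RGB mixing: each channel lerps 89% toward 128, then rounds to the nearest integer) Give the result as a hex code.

#67d4bf is rgb(103, 212, 191).
An 89% tone moves each channel 89% toward 128:
  R: 103 + 22.25 = 125.25 → 125
  G: 212 + 0.89×(128−212) = 212 − 74.76 = 137.24 → 137
  B: 191 + 0.89×(128−191) = 191 − 56.07 = 134.93 → 135
rgb(125, 137, 135) = #7d8987.

#7d8987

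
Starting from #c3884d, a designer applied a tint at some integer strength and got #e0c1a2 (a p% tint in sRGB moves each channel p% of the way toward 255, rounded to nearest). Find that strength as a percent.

#c3884d is rgb(195, 136, 77); #e0c1a2 is rgb(224, 193, 162).
On the B channel (widest range): 162 ≈ 77 + (p/100)(255 − 77), so p ≈ 100×(162 − 77)/(255 − 77) = 8500/178 = 47.75.
p = 48 reproduces all three channels after rounding.

48%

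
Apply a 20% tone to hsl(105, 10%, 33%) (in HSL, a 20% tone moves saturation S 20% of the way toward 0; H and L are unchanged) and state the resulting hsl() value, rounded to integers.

hsl(105, 8%, 33%)

S moves 20% from 10 toward 0: 10 − 2 = 8 → 8.
H and L are unchanged.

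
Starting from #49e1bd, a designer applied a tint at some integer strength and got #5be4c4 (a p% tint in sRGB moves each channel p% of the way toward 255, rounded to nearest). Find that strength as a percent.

#49e1bd is rgb(73, 225, 189); #5be4c4 is rgb(91, 228, 196).
On the R channel (widest range): 91 ≈ 73 + (p/100)(255 − 73), so p ≈ 100×(91 − 73)/(255 − 73) = 1800/182 = 9.89.
p = 10 reproduces all three channels after rounding.

10%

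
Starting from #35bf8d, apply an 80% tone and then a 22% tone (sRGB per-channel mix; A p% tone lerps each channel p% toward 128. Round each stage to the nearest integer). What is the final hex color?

#748a82

#35bf8d is rgb(53, 191, 141).
Lerp each channel 80% toward 128:
  R: 53 + 0.8×(128−53) = 53 + 60 = 113 → 113
  G: 191 + 0.8×(128−191) = 191 − 50.4 = 140.6 → 141
  B: 141 + 0.8×(128−141) = 141 − 10.4 = 130.6 → 131
After the tone: rgb(113, 141, 131) = #718d83.
Lerp each channel 22% toward 128:
  R: 113 + 3.3 = 116.3 → 116
  G: 141 + 0.22×(128−141) = 141 − 2.86 = 138.14 → 138
  B: 131 − 0.66 = 130.34 → 130
rgb(116, 138, 130) = #748a82.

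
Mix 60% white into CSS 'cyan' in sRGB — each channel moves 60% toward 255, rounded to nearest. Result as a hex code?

CSS cyan is rgb(0, 255, 255).
Lerp each channel 60% toward 255:
  R: 0 + 153 = 153 → 153
  G: 255 + 0.6×(255−255) = 255 + 0 = 255 → 255
  B: 255 + 0 = 255 → 255
rgb(153, 255, 255) = #99FFFF.

#99FFFF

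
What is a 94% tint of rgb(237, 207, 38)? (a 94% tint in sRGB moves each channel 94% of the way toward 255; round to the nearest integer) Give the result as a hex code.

#FEFCF2

Lerp each channel 94% toward 255:
  R: 237 + 0.94×(255−237) = 237 + 16.92 = 253.92 → 254
  G: 207 + 0.94×(255−207) = 207 + 45.12 = 252.12 → 252
  B: 38 + 203.98 = 241.98 → 242
rgb(254, 252, 242) = #FEFCF2.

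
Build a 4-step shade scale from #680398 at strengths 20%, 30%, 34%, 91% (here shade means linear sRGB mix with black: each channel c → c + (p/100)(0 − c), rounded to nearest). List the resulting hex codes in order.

#53027A, #49026A, #450264, #09000E

#680398 is rgb(104, 3, 152).
20%: (104 − 20.8 = 83.2→83, 3 − 0.6 = 2.4→2, 152 − 30.4 = 121.6→122) → #53027A
30%: (104 − 31.2 = 72.8→73, 3 − 0.9 = 2.1→2, 152 − 45.6 = 106.4→106) → #49026A
34%: (104 − 35.36 = 68.64→69, 3 − 1.02 = 1.98→2, 152 − 51.68 = 100.32→100) → #450264
91%: (104 − 94.64 = 9.36→9, 3 − 2.73 = 0.27→0, 152 − 138.32 = 13.68→14) → #09000E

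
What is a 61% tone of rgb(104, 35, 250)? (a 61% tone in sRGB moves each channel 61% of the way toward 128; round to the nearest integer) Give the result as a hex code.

Per channel, c → c + 0.61(128 − c):
  R: 104 + 0.61×(128−104) = 104 + 14.64 = 118.64 → 119
  G: 35 + 0.61×(128−35) = 35 + 56.73 = 91.73 → 92
  B: 250 − 74.42 = 175.58 → 176
rgb(119, 92, 176) = #775CB0.

#775CB0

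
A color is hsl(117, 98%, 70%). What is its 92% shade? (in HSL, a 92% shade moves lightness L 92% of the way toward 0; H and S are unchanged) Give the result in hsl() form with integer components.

L moves 92% from 70 toward 0: 70 − 64.4 = 5.6 → 6.
H and S are unchanged.

hsl(117, 98%, 6%)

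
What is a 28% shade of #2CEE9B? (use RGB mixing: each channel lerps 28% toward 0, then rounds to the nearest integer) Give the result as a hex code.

#2CEE9B is rgb(44, 238, 155).
Lerp each channel 28% toward 0:
  R: 44 + 0.28×(0−44) = 44 − 12.32 = 31.68 → 32
  G: 238 + 0.28×(0−238) = 238 − 66.64 = 171.36 → 171
  B: 155 − 43.4 = 111.6 → 112
rgb(32, 171, 112) = #20AB70.

#20AB70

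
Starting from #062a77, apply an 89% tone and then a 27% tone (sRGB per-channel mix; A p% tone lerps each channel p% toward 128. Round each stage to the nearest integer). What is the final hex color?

#062a77 is rgb(6, 42, 119).
Lerp each channel 89% toward 128:
  R: 6 + 108.58 = 114.58 → 115
  G: 42 + 0.89×(128−42) = 42 + 76.54 = 118.54 → 119
  B: 119 + 8.01 = 127.01 → 127
After the tone: rgb(115, 119, 127) = #73777f.
Lerp each channel 27% toward 128:
  R: 115 + 3.51 = 118.51 → 119
  G: 119 + 0.27×(128−119) = 119 + 2.43 = 121.43 → 121
  B: 127 + 0.27 = 127.27 → 127
rgb(119, 121, 127) = #77797f.

#77797f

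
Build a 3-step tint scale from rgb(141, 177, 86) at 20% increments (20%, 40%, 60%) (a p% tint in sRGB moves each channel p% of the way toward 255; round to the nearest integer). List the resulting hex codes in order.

#A4C178, #BBD09A, #D1E0BB

20%: (141 + 22.8 = 163.8→164, 177 + 15.6 = 192.6→193, 86 + 33.8 = 119.8→120) → #A4C178
40%: (141 + 45.6 = 186.6→187, 177 + 31.2 = 208.2→208, 86 + 67.6 = 153.6→154) → #BBD09A
60%: (141 + 68.4 = 209.4→209, 177 + 46.8 = 223.8→224, 86 + 101.4 = 187.4→187) → #D1E0BB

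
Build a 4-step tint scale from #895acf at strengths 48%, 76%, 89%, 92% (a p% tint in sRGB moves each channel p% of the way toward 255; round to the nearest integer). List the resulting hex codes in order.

#c2a9e6, #e3d7f3, #f2edfa, #f6f2fb

#895acf is rgb(137, 90, 207).
48%: (137 + 56.64 = 193.64→194, 90 + 79.2 = 169.2→169, 207 + 23.04 = 230.04→230) → #c2a9e6
76%: (137 + 89.68 = 226.68→227, 90 + 125.4 = 215.4→215, 207 + 36.48 = 243.48→243) → #e3d7f3
89%: (137 + 105.02 = 242.02→242, 90 + 146.85 = 236.85→237, 207 + 42.72 = 249.72→250) → #f2edfa
92%: (137 + 108.56 = 245.56→246, 90 + 151.8 = 241.8→242, 207 + 44.16 = 251.16→251) → #f6f2fb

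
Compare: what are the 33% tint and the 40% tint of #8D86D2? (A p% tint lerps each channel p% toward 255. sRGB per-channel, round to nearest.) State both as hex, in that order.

#B3AEE1, #BBB6E4

#8D86D2 is rgb(141, 134, 210).
33% tint:
  R: 141 + 0.33×(255−141) = 141 + 37.62 = 178.62 → 179
  G: 134 + 0.33×(255−134) = 134 + 39.93 = 173.93 → 174
  B: 210 + 14.85 = 224.85 → 225
  → #B3AEE1
40% tint:
  R: 141 + 0.4×(255−141) = 141 + 45.6 = 186.6 → 187
  G: 134 + 48.4 = 182.4 → 182
  B: 210 + 0.4×(255−210) = 210 + 18 = 228 → 228
  → #BBB6E4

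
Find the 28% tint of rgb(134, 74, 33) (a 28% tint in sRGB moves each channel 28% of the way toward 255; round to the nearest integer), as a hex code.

#A87D5F

Lerp each channel 28% toward 255:
  R: 134 + 0.28×(255−134) = 134 + 33.88 = 167.88 → 168
  G: 74 + 0.28×(255−74) = 74 + 50.68 = 124.68 → 125
  B: 33 + 0.28×(255−33) = 33 + 62.16 = 95.16 → 95
rgb(168, 125, 95) = #A87D5F.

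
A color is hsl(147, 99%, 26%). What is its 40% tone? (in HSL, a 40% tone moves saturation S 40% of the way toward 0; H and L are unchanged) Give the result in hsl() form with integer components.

hsl(147, 59%, 26%)

S moves 40% from 99 toward 0: 99 − 39.6 = 59.4 → 59.
H and L are unchanged.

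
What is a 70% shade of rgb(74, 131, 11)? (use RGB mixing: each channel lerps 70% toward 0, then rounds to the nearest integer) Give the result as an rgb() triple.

Per channel, c → c + 0.7(0 − c):
  R: 74 + 0.7×(0−74) = 74 − 51.8 = 22.2 → 22
  G: 131 + 0.7×(0−131) = 131 − 91.7 = 39.3 → 39
  B: 11 + 0.7×(0−11) = 11 − 7.7 = 3.3 → 3

rgb(22, 39, 3)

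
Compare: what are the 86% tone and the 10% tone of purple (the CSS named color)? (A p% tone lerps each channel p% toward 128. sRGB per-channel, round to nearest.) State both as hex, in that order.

#806E80, #800D80

CSS purple is rgb(128, 0, 128).
86% tone:
  R: 128 + 0.86×(128−128) = 128 + 0 = 128 → 128
  G: 0 + 0.86×(128−0) = 0 + 110.08 = 110.08 → 110
  B: 128 + 0 = 128 → 128
  → #806E80
10% tone:
  R: 128 + 0.1×(128−128) = 128 + 0 = 128 → 128
  G: 0 + 0.1×(128−0) = 0 + 12.8 = 12.8 → 13
  B: 128 + 0 = 128 → 128
  → #800D80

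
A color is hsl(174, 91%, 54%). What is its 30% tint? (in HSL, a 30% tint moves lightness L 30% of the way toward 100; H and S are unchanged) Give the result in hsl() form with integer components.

hsl(174, 91%, 68%)

L moves 30% from 54 toward 100: 54 + 13.8 = 67.8 → 68.
H and S are unchanged.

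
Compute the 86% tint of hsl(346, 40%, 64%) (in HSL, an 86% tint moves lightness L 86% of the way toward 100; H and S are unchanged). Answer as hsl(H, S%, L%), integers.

hsl(346, 40%, 95%)

L moves 86% from 64 toward 100: 64 + 30.96 = 94.96 → 95.
H and S are unchanged.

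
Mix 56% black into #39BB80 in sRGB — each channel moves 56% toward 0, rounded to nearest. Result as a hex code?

#39BB80 is rgb(57, 187, 128).
Lerp each channel 56% toward 0:
  R: 57 + 0.56×(0−57) = 57 − 31.92 = 25.08 → 25
  G: 187 + 0.56×(0−187) = 187 − 104.72 = 82.28 → 82
  B: 128 − 71.68 = 56.32 → 56
rgb(25, 82, 56) = #195238.

#195238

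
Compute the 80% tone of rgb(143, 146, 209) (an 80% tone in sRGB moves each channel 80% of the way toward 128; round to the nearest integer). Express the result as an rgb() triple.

rgb(131, 132, 144)

Lerp each channel 80% toward 128:
  R: 143 − 12 = 131 → 131
  G: 146 − 14.4 = 131.6 → 132
  B: 209 − 64.8 = 144.2 → 144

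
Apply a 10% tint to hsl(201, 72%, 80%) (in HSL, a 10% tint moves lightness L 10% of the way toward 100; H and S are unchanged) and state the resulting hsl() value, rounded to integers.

L moves 10% from 80 toward 100: 80 + 2 = 82 → 82.
H and S are unchanged.

hsl(201, 72%, 82%)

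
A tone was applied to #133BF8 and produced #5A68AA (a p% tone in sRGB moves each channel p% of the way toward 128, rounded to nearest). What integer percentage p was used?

#133BF8 is rgb(19, 59, 248); #5A68AA is rgb(90, 104, 170).
On the B channel (widest range): 170 ≈ 248 + (p/100)(128 − 248), so p ≈ 100×(170 − 248)/(128 − 248) = -7800/-120 = 65.00.
p = 65 reproduces all three channels after rounding.

65%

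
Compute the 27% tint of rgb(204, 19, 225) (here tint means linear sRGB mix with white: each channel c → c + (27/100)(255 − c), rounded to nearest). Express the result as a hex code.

Lerp each channel 27% toward 255:
  R: 204 + 13.77 = 217.77 → 218
  G: 19 + 0.27×(255−19) = 19 + 63.72 = 82.72 → 83
  B: 225 + 8.1 = 233.1 → 233
rgb(218, 83, 233) = #DA53E9.

#DA53E9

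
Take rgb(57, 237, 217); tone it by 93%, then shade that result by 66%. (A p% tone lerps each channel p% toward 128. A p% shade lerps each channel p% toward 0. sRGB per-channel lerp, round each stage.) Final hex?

Lerp each channel 93% toward 128:
  R: 57 + 66.03 = 123.03 → 123
  G: 237 + 0.93×(128−237) = 237 − 101.37 = 135.63 → 136
  B: 217 + 0.93×(128−217) = 217 − 82.77 = 134.23 → 134
After the tone: rgb(123, 136, 134) = #7B8886.
Per channel, c → c + 0.66(0 − c):
  R: 123 + 0.66×(0−123) = 123 − 81.18 = 41.82 → 42
  G: 136 + 0.66×(0−136) = 136 − 89.76 = 46.24 → 46
  B: 134 + 0.66×(0−134) = 134 − 88.44 = 45.56 → 46
rgb(42, 46, 46) = #2A2E2E.

#2A2E2E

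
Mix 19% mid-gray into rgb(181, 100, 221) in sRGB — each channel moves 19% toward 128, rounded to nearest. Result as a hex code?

#AB69CB

A 19% tone moves each channel 19% toward 128:
  R: 181 − 10.07 = 170.93 → 171
  G: 100 + 0.19×(128−100) = 100 + 5.32 = 105.32 → 105
  B: 221 + 0.19×(128−221) = 221 − 17.67 = 203.33 → 203
rgb(171, 105, 203) = #AB69CB.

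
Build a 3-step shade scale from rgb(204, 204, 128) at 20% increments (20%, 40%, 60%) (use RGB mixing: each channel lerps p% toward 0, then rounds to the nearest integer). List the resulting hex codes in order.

#a3a366, #7a7a4d, #525233

20%: (204 − 40.8 = 163.2→163, 204 − 40.8 = 163.2→163, 128 − 25.6 = 102.4→102) → #a3a366
40%: (204 − 81.6 = 122.4→122, 204 − 81.6 = 122.4→122, 128 − 51.2 = 76.8→77) → #7a7a4d
60%: (204 − 122.4 = 81.6→82, 204 − 122.4 = 81.6→82, 128 − 76.8 = 51.2→51) → #525233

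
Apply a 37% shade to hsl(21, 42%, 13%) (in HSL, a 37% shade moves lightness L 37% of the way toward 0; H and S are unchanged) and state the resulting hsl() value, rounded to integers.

L moves 37% from 13 toward 0: 13 − 4.81 = 8.19 → 8.
H and S are unchanged.

hsl(21, 42%, 8%)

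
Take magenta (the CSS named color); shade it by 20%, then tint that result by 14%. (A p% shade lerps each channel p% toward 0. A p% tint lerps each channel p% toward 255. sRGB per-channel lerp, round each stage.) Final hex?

#d324d3

CSS magenta is rgb(255, 0, 255).
Lerp each channel 20% toward 0:
  R: 255 + 0.2×(0−255) = 255 − 51 = 204 → 204
  G: 0 + 0 = 0 → 0
  B: 255 + 0.2×(0−255) = 255 − 51 = 204 → 204
After the shade: rgb(204, 0, 204) = #cc00cc.
Per channel, c → c + 0.14(255 − c):
  R: 204 + 0.14×(255−204) = 204 + 7.14 = 211.14 → 211
  G: 0 + 0.14×(255−0) = 0 + 35.7 = 35.7 → 36
  B: 204 + 0.14×(255−204) = 204 + 7.14 = 211.14 → 211
rgb(211, 36, 211) = #d324d3.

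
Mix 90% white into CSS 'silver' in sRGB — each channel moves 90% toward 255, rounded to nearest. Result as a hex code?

#F9F9F9

CSS silver is rgb(192, 192, 192).
Per channel, c → c + 0.9(255 − c):
  R: 192 + 0.9×(255−192) = 192 + 56.7 = 248.7 → 249
  G: 192 + 0.9×(255−192) = 192 + 56.7 = 248.7 → 249
  B: 192 + 56.7 = 248.7 → 249
rgb(249, 249, 249) = #F9F9F9.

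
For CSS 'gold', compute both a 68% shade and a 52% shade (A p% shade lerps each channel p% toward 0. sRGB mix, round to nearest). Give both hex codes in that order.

#524500, #7A6700

CSS gold is rgb(255, 215, 0).
68% shade:
  R: 255 − 173.4 = 81.6 → 82
  G: 215 + 0.68×(0−215) = 215 − 146.2 = 68.8 → 69
  B: 0 + 0 = 0 → 0
  → #524500
52% shade:
  R: 255 − 132.6 = 122.4 → 122
  G: 215 − 111.8 = 103.2 → 103
  B: 0 + 0.52×(0−0) = 0 + 0 = 0 → 0
  → #7A6700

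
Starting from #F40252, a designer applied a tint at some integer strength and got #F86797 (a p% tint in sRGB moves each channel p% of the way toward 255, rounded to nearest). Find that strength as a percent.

40%

#F40252 is rgb(244, 2, 82); #F86797 is rgb(248, 103, 151).
On the G channel (widest range): 103 ≈ 2 + (p/100)(255 − 2), so p ≈ 100×(103 − 2)/(255 − 2) = 10100/253 = 39.92.
p = 40 reproduces all three channels after rounding.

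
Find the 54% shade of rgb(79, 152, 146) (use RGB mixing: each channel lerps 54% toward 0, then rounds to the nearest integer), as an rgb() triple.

Lerp each channel 54% toward 0:
  R: 79 + 0.54×(0−79) = 79 − 42.66 = 36.34 → 36
  G: 152 − 82.08 = 69.92 → 70
  B: 146 + 0.54×(0−146) = 146 − 78.84 = 67.16 → 67

rgb(36, 70, 67)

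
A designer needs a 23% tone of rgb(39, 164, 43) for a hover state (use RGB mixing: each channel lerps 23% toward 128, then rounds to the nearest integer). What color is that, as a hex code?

A 23% tone moves each channel 23% toward 128:
  R: 39 + 20.47 = 59.47 → 59
  G: 164 + 0.23×(128−164) = 164 − 8.28 = 155.72 → 156
  B: 43 + 19.55 = 62.55 → 63
rgb(59, 156, 63) = #3b9c3f.

#3b9c3f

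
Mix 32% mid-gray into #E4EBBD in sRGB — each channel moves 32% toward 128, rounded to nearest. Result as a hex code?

#E4EBBD is rgb(228, 235, 189).
A 32% tone moves each channel 32% toward 128:
  R: 228 + 0.32×(128−228) = 228 − 32 = 196 → 196
  G: 235 + 0.32×(128−235) = 235 − 34.24 = 200.76 → 201
  B: 189 + 0.32×(128−189) = 189 − 19.52 = 169.48 → 169
rgb(196, 201, 169) = #C4C9A9.

#C4C9A9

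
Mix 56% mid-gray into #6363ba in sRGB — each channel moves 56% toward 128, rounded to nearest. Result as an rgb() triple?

#6363ba is rgb(99, 99, 186).
A 56% tone moves each channel 56% toward 128:
  R: 99 + 0.56×(128−99) = 99 + 16.24 = 115.24 → 115
  G: 99 + 16.24 = 115.24 → 115
  B: 186 − 32.48 = 153.52 → 154

rgb(115, 115, 154)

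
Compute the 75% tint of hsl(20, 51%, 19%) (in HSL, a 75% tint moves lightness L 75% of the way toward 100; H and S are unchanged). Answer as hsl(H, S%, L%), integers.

L moves 75% from 19 toward 100: 19 + 60.75 = 79.75 → 80.
H and S are unchanged.

hsl(20, 51%, 80%)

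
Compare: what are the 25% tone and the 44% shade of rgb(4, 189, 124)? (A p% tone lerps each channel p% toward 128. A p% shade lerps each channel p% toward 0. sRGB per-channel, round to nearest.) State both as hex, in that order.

#23AE7D, #026A45

25% tone:
  R: 4 + 0.25×(128−4) = 4 + 31 = 35 → 35
  G: 189 − 15.25 = 173.75 → 174
  B: 124 + 0.25×(128−124) = 124 + 1 = 125 → 125
  → #23AE7D
44% shade:
  R: 4 − 1.76 = 2.24 → 2
  G: 189 + 0.44×(0−189) = 189 − 83.16 = 105.84 → 106
  B: 124 + 0.44×(0−124) = 124 − 54.56 = 69.44 → 69
  → #026A45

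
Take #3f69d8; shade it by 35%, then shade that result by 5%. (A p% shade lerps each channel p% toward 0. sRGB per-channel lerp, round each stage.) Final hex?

#274185

#3f69d8 is rgb(63, 105, 216).
Lerp each channel 35% toward 0:
  R: 63 − 22.05 = 40.95 → 41
  G: 105 − 36.75 = 68.25 → 68
  B: 216 − 75.6 = 140.4 → 140
After the shade: rgb(41, 68, 140) = #29448c.
A 5% shade moves each channel 5% toward 0:
  R: 41 − 2.05 = 38.95 → 39
  G: 68 + 0.05×(0−68) = 68 − 3.4 = 64.6 → 65
  B: 140 − 7 = 133 → 133
rgb(39, 65, 133) = #274185.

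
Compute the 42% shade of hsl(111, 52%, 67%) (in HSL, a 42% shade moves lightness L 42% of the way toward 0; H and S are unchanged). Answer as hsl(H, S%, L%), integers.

hsl(111, 52%, 39%)

L moves 42% from 67 toward 0: 67 − 28.14 = 38.86 → 39.
H and S are unchanged.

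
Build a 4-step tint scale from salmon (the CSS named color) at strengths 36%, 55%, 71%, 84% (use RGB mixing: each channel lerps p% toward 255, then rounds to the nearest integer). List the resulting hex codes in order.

#fcaea5, #fdc6c0, #fedad6, #feebe8

CSS salmon is rgb(250, 128, 114).
36%: (250 + 1.8 = 251.8→252, 128 + 45.72 = 173.72→174, 114 + 50.76 = 164.76→165) → #fcaea5
55%: (250 + 2.75 = 252.75→253, 128 + 69.85 = 197.85→198, 114 + 77.55 = 191.55→192) → #fdc6c0
71%: (250 + 3.55 = 253.55→254, 128 + 90.17 = 218.17→218, 114 + 100.11 = 214.11→214) → #fedad6
84%: (250 + 4.2 = 254.2→254, 128 + 106.68 = 234.68→235, 114 + 118.44 = 232.44→232) → #feebe8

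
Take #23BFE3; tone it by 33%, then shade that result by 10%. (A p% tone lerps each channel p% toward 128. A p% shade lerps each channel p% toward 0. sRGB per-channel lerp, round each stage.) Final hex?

#23BFE3 is rgb(35, 191, 227).
Lerp each channel 33% toward 128:
  R: 35 + 0.33×(128−35) = 35 + 30.69 = 65.69 → 66
  G: 191 + 0.33×(128−191) = 191 − 20.79 = 170.21 → 170
  B: 227 + 0.33×(128−227) = 227 − 32.67 = 194.33 → 194
After the tone: rgb(66, 170, 194) = #42AAC2.
Per channel, c → c + 0.1(0 − c):
  R: 66 + 0.1×(0−66) = 66 − 6.6 = 59.4 → 59
  G: 170 − 17 = 153 → 153
  B: 194 − 19.4 = 174.6 → 175
rgb(59, 153, 175) = #3B99AF.

#3B99AF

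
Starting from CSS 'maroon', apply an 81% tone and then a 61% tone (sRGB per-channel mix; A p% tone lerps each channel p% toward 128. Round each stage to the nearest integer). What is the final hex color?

CSS maroon is rgb(128, 0, 0).
Per channel, c → c + 0.81(128 − c):
  R: 128 + 0.81×(128−128) = 128 + 0 = 128 → 128
  G: 0 + 0.81×(128−0) = 0 + 103.68 = 103.68 → 104
  B: 0 + 0.81×(128−0) = 0 + 103.68 = 103.68 → 104
After the tone: rgb(128, 104, 104) = #806868.
Per channel, c → c + 0.61(128 − c):
  R: 128 + 0.61×(128−128) = 128 + 0 = 128 → 128
  G: 104 + 0.61×(128−104) = 104 + 14.64 = 118.64 → 119
  B: 104 + 14.64 = 118.64 → 119
rgb(128, 119, 119) = #807777.

#807777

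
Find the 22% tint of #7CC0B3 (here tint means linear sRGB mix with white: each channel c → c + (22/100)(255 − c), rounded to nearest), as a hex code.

#7CC0B3 is rgb(124, 192, 179).
Per channel, c → c + 0.22(255 − c):
  R: 124 + 28.82 = 152.82 → 153
  G: 192 + 0.22×(255−192) = 192 + 13.86 = 205.86 → 206
  B: 179 + 16.72 = 195.72 → 196
rgb(153, 206, 196) = #99CEC4.

#99CEC4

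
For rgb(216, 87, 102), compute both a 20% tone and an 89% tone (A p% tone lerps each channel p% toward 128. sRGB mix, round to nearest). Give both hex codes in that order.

#c65f6b, #8a7b7d

20% tone:
  R: 216 + 0.2×(128−216) = 216 − 17.6 = 198.4 → 198
  G: 87 + 8.2 = 95.2 → 95
  B: 102 + 5.2 = 107.2 → 107
  → #c65f6b
89% tone:
  R: 216 − 78.32 = 137.68 → 138
  G: 87 + 0.89×(128−87) = 87 + 36.49 = 123.49 → 123
  B: 102 + 23.14 = 125.14 → 125
  → #8a7b7d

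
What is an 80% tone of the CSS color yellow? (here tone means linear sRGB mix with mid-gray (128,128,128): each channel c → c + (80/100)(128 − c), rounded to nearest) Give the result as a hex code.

#999966

CSS yellow is rgb(255, 255, 0).
Lerp each channel 80% toward 128:
  R: 255 + 0.8×(128−255) = 255 − 101.6 = 153.4 → 153
  G: 255 − 101.6 = 153.4 → 153
  B: 0 + 0.8×(128−0) = 0 + 102.4 = 102.4 → 102
rgb(153, 153, 102) = #999966.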